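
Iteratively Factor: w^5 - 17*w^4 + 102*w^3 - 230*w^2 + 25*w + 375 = (w - 5)*(w^4 - 12*w^3 + 42*w^2 - 20*w - 75) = (w - 5)^2*(w^3 - 7*w^2 + 7*w + 15) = (w - 5)^2*(w + 1)*(w^2 - 8*w + 15) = (w - 5)^3*(w + 1)*(w - 3)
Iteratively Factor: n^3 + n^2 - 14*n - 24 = (n + 3)*(n^2 - 2*n - 8) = (n + 2)*(n + 3)*(n - 4)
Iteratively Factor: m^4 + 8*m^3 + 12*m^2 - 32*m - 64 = (m + 4)*(m^3 + 4*m^2 - 4*m - 16) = (m - 2)*(m + 4)*(m^2 + 6*m + 8) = (m - 2)*(m + 4)^2*(m + 2)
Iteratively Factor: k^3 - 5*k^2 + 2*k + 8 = (k + 1)*(k^2 - 6*k + 8) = (k - 4)*(k + 1)*(k - 2)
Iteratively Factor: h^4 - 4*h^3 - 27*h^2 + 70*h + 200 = (h - 5)*(h^3 + h^2 - 22*h - 40) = (h - 5)*(h + 2)*(h^2 - h - 20) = (h - 5)^2*(h + 2)*(h + 4)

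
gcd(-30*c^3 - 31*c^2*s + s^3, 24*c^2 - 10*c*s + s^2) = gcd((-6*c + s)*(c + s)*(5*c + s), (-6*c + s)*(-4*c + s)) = -6*c + s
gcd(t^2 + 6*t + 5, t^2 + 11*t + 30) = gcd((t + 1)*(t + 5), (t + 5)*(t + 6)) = t + 5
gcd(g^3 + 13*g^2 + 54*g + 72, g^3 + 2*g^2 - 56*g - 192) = g^2 + 10*g + 24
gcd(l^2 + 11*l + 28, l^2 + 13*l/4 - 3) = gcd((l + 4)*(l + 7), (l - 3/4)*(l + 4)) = l + 4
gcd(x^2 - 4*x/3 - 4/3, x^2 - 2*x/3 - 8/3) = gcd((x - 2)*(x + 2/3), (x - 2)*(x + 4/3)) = x - 2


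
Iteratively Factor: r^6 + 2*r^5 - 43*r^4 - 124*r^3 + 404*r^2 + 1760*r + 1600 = (r + 4)*(r^5 - 2*r^4 - 35*r^3 + 16*r^2 + 340*r + 400) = (r + 2)*(r + 4)*(r^4 - 4*r^3 - 27*r^2 + 70*r + 200) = (r - 5)*(r + 2)*(r + 4)*(r^3 + r^2 - 22*r - 40) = (r - 5)^2*(r + 2)*(r + 4)*(r^2 + 6*r + 8) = (r - 5)^2*(r + 2)^2*(r + 4)*(r + 4)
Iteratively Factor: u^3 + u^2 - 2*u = (u)*(u^2 + u - 2) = u*(u - 1)*(u + 2)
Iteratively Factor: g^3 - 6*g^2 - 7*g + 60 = (g + 3)*(g^2 - 9*g + 20) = (g - 5)*(g + 3)*(g - 4)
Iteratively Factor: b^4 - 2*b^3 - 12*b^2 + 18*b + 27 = (b - 3)*(b^3 + b^2 - 9*b - 9) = (b - 3)^2*(b^2 + 4*b + 3) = (b - 3)^2*(b + 3)*(b + 1)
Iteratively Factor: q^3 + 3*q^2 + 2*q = (q + 1)*(q^2 + 2*q) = (q + 1)*(q + 2)*(q)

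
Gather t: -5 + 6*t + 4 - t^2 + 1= -t^2 + 6*t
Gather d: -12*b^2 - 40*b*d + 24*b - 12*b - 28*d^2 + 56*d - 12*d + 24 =-12*b^2 + 12*b - 28*d^2 + d*(44 - 40*b) + 24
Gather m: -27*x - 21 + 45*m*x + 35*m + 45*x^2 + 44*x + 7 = m*(45*x + 35) + 45*x^2 + 17*x - 14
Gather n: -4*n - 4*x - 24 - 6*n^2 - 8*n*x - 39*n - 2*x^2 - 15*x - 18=-6*n^2 + n*(-8*x - 43) - 2*x^2 - 19*x - 42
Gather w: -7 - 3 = -10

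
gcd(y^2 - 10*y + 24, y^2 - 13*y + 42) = y - 6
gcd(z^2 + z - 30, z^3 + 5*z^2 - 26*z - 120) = z^2 + z - 30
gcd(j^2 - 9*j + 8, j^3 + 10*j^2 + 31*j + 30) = 1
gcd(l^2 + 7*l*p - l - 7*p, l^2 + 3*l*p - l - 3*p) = l - 1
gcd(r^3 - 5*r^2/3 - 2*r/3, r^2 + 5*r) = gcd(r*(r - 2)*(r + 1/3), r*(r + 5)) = r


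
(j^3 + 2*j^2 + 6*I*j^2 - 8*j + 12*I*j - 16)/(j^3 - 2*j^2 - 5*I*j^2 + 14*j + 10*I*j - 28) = (j^2 + j*(2 + 4*I) + 8*I)/(j^2 + j*(-2 - 7*I) + 14*I)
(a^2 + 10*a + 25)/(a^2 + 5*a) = (a + 5)/a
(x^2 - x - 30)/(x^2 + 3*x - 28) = (x^2 - x - 30)/(x^2 + 3*x - 28)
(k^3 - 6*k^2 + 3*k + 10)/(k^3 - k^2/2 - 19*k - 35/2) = 2*(k - 2)/(2*k + 7)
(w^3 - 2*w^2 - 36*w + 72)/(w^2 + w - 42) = (w^2 + 4*w - 12)/(w + 7)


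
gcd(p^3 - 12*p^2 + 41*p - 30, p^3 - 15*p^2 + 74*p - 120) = p^2 - 11*p + 30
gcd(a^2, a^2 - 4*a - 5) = 1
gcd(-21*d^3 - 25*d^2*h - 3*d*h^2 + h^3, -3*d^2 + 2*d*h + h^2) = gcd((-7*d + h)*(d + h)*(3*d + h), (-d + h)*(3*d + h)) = 3*d + h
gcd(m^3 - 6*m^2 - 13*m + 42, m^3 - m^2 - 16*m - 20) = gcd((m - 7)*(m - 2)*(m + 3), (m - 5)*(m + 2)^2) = 1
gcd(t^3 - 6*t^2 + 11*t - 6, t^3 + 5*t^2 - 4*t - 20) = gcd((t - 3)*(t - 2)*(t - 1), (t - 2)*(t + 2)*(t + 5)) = t - 2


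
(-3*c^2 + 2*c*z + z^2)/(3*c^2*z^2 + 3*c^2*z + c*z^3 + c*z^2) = (-c + z)/(c*z*(z + 1))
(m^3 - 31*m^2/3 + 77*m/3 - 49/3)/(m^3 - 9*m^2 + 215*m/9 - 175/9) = 3*(m^2 - 8*m + 7)/(3*m^2 - 20*m + 25)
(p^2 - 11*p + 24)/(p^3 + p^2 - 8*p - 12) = (p - 8)/(p^2 + 4*p + 4)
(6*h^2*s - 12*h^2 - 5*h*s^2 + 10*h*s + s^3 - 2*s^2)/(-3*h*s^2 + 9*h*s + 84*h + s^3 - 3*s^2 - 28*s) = (-2*h*s + 4*h + s^2 - 2*s)/(s^2 - 3*s - 28)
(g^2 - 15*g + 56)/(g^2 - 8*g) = (g - 7)/g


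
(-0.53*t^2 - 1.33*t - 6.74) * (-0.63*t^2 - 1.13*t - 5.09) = 0.3339*t^4 + 1.4368*t^3 + 8.4468*t^2 + 14.3859*t + 34.3066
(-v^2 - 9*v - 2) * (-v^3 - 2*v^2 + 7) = v^5 + 11*v^4 + 20*v^3 - 3*v^2 - 63*v - 14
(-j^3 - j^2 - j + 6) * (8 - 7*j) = 7*j^4 - j^3 - j^2 - 50*j + 48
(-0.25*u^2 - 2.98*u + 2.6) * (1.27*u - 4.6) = -0.3175*u^3 - 2.6346*u^2 + 17.01*u - 11.96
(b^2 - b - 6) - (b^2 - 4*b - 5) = 3*b - 1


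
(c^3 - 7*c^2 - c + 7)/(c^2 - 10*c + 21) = (c^2 - 1)/(c - 3)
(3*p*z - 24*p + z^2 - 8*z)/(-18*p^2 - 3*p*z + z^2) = (z - 8)/(-6*p + z)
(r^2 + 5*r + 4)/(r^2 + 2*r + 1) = (r + 4)/(r + 1)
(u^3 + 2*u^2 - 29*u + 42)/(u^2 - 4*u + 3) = (u^2 + 5*u - 14)/(u - 1)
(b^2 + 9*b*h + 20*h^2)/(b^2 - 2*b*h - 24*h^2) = (b + 5*h)/(b - 6*h)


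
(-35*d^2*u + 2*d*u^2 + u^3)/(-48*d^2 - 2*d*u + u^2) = u*(35*d^2 - 2*d*u - u^2)/(48*d^2 + 2*d*u - u^2)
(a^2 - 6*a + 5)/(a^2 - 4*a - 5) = (a - 1)/(a + 1)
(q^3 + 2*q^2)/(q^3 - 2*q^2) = (q + 2)/(q - 2)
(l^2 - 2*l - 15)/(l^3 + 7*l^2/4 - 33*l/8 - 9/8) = 8*(l - 5)/(8*l^2 - 10*l - 3)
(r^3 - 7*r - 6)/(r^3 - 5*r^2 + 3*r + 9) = (r + 2)/(r - 3)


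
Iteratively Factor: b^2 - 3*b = (b)*(b - 3)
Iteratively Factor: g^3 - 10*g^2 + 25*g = (g - 5)*(g^2 - 5*g) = (g - 5)^2*(g)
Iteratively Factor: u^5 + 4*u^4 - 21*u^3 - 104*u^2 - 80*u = (u)*(u^4 + 4*u^3 - 21*u^2 - 104*u - 80) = u*(u + 1)*(u^3 + 3*u^2 - 24*u - 80) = u*(u - 5)*(u + 1)*(u^2 + 8*u + 16) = u*(u - 5)*(u + 1)*(u + 4)*(u + 4)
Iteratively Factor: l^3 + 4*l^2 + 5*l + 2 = (l + 2)*(l^2 + 2*l + 1) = (l + 1)*(l + 2)*(l + 1)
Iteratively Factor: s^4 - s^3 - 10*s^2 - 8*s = (s + 2)*(s^3 - 3*s^2 - 4*s) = s*(s + 2)*(s^2 - 3*s - 4) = s*(s - 4)*(s + 2)*(s + 1)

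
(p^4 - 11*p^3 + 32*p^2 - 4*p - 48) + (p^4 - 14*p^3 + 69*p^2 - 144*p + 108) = 2*p^4 - 25*p^3 + 101*p^2 - 148*p + 60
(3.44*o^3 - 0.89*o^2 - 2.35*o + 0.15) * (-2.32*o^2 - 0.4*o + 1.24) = -7.9808*o^5 + 0.6888*o^4 + 10.0736*o^3 - 0.5116*o^2 - 2.974*o + 0.186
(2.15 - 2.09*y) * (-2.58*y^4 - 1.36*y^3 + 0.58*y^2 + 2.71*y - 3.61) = 5.3922*y^5 - 2.7046*y^4 - 4.1362*y^3 - 4.4169*y^2 + 13.3714*y - 7.7615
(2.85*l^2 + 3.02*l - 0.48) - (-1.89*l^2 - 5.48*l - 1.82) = 4.74*l^2 + 8.5*l + 1.34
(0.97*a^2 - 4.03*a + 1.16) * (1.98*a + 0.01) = 1.9206*a^3 - 7.9697*a^2 + 2.2565*a + 0.0116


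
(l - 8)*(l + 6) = l^2 - 2*l - 48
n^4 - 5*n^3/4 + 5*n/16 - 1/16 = (n - 1)*(n - 1/2)*(n - 1/4)*(n + 1/2)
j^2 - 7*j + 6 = (j - 6)*(j - 1)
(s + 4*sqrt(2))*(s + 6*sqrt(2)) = s^2 + 10*sqrt(2)*s + 48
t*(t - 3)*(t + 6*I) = t^3 - 3*t^2 + 6*I*t^2 - 18*I*t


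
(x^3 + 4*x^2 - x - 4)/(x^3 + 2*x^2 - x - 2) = (x + 4)/(x + 2)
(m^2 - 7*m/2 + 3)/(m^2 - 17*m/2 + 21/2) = (m - 2)/(m - 7)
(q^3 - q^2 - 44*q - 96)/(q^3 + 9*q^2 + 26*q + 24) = (q - 8)/(q + 2)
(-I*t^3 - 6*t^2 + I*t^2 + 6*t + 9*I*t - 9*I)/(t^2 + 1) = (-I*t^3 + t^2*(-6 + I) + t*(6 + 9*I) - 9*I)/(t^2 + 1)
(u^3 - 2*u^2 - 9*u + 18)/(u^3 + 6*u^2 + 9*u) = (u^2 - 5*u + 6)/(u*(u + 3))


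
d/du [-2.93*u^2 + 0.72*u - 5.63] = 0.72 - 5.86*u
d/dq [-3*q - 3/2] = -3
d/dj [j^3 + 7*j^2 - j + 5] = 3*j^2 + 14*j - 1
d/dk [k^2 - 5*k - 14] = 2*k - 5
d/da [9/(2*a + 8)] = -9/(2*(a + 4)^2)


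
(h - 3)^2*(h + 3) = h^3 - 3*h^2 - 9*h + 27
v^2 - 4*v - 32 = (v - 8)*(v + 4)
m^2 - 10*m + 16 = (m - 8)*(m - 2)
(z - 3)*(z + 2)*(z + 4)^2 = z^4 + 7*z^3 + 2*z^2 - 64*z - 96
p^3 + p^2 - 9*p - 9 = (p - 3)*(p + 1)*(p + 3)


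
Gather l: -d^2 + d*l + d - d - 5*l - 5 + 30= -d^2 + l*(d - 5) + 25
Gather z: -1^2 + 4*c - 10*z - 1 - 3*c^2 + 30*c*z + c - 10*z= -3*c^2 + 5*c + z*(30*c - 20) - 2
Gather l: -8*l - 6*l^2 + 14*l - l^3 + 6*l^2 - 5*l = -l^3 + l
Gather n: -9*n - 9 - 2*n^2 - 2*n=-2*n^2 - 11*n - 9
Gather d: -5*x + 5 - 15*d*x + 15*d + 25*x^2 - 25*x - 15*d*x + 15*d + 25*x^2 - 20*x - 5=d*(30 - 30*x) + 50*x^2 - 50*x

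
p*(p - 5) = p^2 - 5*p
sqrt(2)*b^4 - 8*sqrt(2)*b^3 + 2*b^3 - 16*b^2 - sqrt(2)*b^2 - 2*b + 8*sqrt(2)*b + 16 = (b - 8)*(b - 1)*(b + sqrt(2))*(sqrt(2)*b + sqrt(2))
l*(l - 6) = l^2 - 6*l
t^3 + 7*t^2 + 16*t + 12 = (t + 2)^2*(t + 3)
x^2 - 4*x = x*(x - 4)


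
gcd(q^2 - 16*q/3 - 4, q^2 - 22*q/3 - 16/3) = q + 2/3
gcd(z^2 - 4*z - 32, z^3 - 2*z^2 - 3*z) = 1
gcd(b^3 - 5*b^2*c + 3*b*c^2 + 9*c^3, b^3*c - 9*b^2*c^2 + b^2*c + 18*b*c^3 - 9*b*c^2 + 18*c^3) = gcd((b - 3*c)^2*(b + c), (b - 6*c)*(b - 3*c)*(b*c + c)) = b - 3*c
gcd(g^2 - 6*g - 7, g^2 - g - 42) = g - 7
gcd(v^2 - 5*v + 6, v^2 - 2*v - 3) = v - 3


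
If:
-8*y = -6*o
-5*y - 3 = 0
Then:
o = -4/5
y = -3/5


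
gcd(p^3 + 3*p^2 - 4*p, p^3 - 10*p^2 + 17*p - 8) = p - 1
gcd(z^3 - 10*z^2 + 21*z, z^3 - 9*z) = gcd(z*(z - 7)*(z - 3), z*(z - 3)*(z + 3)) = z^2 - 3*z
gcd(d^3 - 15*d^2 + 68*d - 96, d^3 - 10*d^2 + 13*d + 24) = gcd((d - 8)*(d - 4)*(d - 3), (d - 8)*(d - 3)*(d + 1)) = d^2 - 11*d + 24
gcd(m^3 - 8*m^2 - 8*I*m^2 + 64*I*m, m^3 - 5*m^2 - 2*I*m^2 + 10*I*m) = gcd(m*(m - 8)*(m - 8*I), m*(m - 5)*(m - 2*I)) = m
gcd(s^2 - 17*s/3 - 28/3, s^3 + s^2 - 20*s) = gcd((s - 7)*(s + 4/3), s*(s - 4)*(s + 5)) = 1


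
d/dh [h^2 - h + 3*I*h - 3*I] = 2*h - 1 + 3*I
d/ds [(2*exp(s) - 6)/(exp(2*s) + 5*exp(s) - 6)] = 2*(-(exp(s) - 3)*(2*exp(s) + 5) + exp(2*s) + 5*exp(s) - 6)*exp(s)/(exp(2*s) + 5*exp(s) - 6)^2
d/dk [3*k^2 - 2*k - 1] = 6*k - 2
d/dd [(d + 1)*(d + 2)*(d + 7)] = 3*d^2 + 20*d + 23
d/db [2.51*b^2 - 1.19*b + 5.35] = 5.02*b - 1.19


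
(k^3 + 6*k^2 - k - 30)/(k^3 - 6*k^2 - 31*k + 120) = (k^2 + k - 6)/(k^2 - 11*k + 24)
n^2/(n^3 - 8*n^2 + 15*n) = n/(n^2 - 8*n + 15)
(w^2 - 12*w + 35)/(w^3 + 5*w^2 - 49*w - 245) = (w - 5)/(w^2 + 12*w + 35)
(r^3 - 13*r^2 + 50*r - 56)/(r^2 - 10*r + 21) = (r^2 - 6*r + 8)/(r - 3)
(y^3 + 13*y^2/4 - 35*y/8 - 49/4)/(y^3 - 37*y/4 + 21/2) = (4*y + 7)/(2*(2*y - 3))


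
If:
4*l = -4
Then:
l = -1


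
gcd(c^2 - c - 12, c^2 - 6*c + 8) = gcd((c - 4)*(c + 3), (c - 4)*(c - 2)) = c - 4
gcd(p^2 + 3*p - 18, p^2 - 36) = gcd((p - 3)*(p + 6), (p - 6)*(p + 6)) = p + 6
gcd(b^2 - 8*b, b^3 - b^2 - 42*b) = b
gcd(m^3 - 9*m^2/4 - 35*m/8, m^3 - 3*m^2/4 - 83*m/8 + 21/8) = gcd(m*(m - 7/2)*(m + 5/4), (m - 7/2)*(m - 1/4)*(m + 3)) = m - 7/2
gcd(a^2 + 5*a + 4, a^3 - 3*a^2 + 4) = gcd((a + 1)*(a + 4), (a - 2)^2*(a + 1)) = a + 1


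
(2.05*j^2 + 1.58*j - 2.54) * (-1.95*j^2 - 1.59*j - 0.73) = -3.9975*j^4 - 6.3405*j^3 + 0.9443*j^2 + 2.8852*j + 1.8542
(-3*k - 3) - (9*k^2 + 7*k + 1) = -9*k^2 - 10*k - 4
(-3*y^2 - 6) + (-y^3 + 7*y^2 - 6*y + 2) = -y^3 + 4*y^2 - 6*y - 4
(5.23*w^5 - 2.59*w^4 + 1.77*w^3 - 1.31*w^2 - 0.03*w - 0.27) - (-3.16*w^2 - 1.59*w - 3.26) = 5.23*w^5 - 2.59*w^4 + 1.77*w^3 + 1.85*w^2 + 1.56*w + 2.99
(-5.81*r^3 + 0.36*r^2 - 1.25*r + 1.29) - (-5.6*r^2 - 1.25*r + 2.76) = -5.81*r^3 + 5.96*r^2 - 1.47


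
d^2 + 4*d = d*(d + 4)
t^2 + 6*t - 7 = (t - 1)*(t + 7)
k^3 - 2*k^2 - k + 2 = (k - 2)*(k - 1)*(k + 1)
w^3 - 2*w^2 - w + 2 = (w - 2)*(w - 1)*(w + 1)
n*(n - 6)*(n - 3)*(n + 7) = n^4 - 2*n^3 - 45*n^2 + 126*n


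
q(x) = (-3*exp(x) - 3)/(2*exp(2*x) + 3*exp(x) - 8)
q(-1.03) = 0.61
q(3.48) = -0.05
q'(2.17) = 0.18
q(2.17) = -0.17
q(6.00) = 0.00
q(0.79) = -1.16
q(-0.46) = 0.92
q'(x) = (-3*exp(x) - 3)*(-4*exp(2*x) - 3*exp(x))/(2*exp(2*x) + 3*exp(x) - 8)^2 - 3*exp(x)/(2*exp(2*x) + 3*exp(x) - 8)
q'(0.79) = 2.82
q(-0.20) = 1.30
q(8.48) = -0.00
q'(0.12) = 14.18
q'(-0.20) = 2.17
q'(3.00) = 0.07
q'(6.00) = 0.00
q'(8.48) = 0.00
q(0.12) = 3.08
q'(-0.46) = 0.96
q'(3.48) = 0.05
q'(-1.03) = 0.30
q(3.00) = -0.07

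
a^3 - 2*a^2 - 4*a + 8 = (a - 2)^2*(a + 2)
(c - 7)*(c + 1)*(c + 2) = c^3 - 4*c^2 - 19*c - 14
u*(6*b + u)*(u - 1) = 6*b*u^2 - 6*b*u + u^3 - u^2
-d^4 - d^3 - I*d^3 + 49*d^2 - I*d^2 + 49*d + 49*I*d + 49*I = (d - 7)*(d + 7)*(-I*d + 1)*(-I*d - I)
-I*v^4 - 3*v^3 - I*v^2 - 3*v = v*(v - 3*I)*(v - I)*(-I*v + 1)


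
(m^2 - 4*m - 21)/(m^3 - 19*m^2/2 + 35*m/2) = 2*(m + 3)/(m*(2*m - 5))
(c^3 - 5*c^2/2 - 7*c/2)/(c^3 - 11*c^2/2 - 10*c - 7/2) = c*(2*c - 7)/(2*c^2 - 13*c - 7)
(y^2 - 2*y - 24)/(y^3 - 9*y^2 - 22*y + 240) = (y + 4)/(y^2 - 3*y - 40)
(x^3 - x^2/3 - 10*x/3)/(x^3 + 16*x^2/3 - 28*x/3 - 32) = x*(3*x^2 - x - 10)/(3*x^3 + 16*x^2 - 28*x - 96)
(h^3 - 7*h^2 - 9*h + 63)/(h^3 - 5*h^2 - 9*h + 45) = (h - 7)/(h - 5)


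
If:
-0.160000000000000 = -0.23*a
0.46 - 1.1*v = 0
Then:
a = 0.70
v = 0.42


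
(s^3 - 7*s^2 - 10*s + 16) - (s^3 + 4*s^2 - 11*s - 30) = -11*s^2 + s + 46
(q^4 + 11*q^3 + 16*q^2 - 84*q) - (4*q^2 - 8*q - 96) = q^4 + 11*q^3 + 12*q^2 - 76*q + 96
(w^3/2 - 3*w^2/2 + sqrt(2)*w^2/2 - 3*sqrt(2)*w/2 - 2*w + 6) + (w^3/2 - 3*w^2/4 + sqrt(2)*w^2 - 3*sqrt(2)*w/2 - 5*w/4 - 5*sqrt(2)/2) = w^3 - 9*w^2/4 + 3*sqrt(2)*w^2/2 - 3*sqrt(2)*w - 13*w/4 - 5*sqrt(2)/2 + 6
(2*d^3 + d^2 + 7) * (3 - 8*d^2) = -16*d^5 - 8*d^4 + 6*d^3 - 53*d^2 + 21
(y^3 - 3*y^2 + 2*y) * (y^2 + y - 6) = y^5 - 2*y^4 - 7*y^3 + 20*y^2 - 12*y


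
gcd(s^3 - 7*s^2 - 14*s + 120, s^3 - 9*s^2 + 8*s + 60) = s^2 - 11*s + 30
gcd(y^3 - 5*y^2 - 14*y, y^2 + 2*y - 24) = 1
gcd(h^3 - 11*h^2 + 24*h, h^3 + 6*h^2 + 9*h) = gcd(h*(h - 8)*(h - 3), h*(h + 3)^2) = h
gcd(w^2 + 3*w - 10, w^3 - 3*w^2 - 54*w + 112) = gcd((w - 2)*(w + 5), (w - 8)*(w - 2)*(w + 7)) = w - 2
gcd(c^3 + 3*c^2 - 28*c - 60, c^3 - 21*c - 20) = c - 5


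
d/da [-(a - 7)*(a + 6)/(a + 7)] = (-a^2 - 14*a - 35)/(a^2 + 14*a + 49)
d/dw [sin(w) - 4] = cos(w)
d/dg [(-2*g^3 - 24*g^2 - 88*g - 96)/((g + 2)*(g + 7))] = 2*(-g^2 - 14*g - 46)/(g^2 + 14*g + 49)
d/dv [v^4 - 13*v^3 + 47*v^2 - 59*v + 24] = 4*v^3 - 39*v^2 + 94*v - 59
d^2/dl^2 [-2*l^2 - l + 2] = -4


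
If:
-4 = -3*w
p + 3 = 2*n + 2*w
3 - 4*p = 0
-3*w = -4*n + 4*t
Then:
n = 13/24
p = 3/4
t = -11/24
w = 4/3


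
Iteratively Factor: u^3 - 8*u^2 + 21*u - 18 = (u - 3)*(u^2 - 5*u + 6) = (u - 3)^2*(u - 2)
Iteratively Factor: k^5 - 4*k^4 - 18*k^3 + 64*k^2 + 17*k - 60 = (k + 1)*(k^4 - 5*k^3 - 13*k^2 + 77*k - 60) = (k - 5)*(k + 1)*(k^3 - 13*k + 12) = (k - 5)*(k - 1)*(k + 1)*(k^2 + k - 12) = (k - 5)*(k - 1)*(k + 1)*(k + 4)*(k - 3)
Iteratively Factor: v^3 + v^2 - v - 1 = (v + 1)*(v^2 - 1) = (v + 1)^2*(v - 1)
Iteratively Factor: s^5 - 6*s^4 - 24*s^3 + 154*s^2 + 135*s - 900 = (s + 4)*(s^4 - 10*s^3 + 16*s^2 + 90*s - 225) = (s - 5)*(s + 4)*(s^3 - 5*s^2 - 9*s + 45) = (s - 5)^2*(s + 4)*(s^2 - 9) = (s - 5)^2*(s + 3)*(s + 4)*(s - 3)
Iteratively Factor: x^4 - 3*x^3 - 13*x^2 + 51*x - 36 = (x + 4)*(x^3 - 7*x^2 + 15*x - 9) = (x - 1)*(x + 4)*(x^2 - 6*x + 9) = (x - 3)*(x - 1)*(x + 4)*(x - 3)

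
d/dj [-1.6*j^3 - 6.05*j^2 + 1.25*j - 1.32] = -4.8*j^2 - 12.1*j + 1.25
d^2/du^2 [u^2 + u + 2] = 2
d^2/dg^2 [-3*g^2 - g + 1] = -6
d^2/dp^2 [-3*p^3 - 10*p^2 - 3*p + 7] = -18*p - 20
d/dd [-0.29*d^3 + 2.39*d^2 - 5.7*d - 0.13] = -0.87*d^2 + 4.78*d - 5.7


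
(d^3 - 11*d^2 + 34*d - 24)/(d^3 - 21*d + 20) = (d - 6)/(d + 5)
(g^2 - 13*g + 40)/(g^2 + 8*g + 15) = (g^2 - 13*g + 40)/(g^2 + 8*g + 15)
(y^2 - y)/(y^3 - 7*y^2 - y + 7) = y/(y^2 - 6*y - 7)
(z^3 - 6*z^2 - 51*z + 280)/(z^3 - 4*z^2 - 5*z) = (z^2 - z - 56)/(z*(z + 1))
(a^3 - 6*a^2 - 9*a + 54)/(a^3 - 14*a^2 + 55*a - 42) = (a^2 - 9)/(a^2 - 8*a + 7)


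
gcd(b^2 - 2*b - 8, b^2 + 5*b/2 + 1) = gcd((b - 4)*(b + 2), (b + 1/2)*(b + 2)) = b + 2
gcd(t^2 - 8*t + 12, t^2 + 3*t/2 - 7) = t - 2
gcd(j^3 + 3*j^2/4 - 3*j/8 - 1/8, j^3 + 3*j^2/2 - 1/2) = j^2 + j/2 - 1/2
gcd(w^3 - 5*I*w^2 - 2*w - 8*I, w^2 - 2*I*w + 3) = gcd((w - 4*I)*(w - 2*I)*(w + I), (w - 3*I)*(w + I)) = w + I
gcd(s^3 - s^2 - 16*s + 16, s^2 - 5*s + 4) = s^2 - 5*s + 4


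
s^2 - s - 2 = (s - 2)*(s + 1)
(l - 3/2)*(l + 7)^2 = l^3 + 25*l^2/2 + 28*l - 147/2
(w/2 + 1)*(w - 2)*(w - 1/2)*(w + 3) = w^4/2 + 5*w^3/4 - 11*w^2/4 - 5*w + 3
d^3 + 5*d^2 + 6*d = d*(d + 2)*(d + 3)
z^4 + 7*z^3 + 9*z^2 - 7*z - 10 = (z - 1)*(z + 1)*(z + 2)*(z + 5)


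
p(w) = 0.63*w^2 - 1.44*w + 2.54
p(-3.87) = 17.55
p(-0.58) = 3.59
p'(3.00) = 2.34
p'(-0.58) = -2.17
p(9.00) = 40.61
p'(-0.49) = -2.06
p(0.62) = 1.89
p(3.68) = 5.77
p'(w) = 1.26*w - 1.44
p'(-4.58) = -7.21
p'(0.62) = -0.66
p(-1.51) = 6.15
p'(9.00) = 9.90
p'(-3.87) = -6.32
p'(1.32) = 0.22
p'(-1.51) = -3.34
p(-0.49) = 3.40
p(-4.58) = 22.35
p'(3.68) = 3.20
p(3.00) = 3.89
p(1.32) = 1.74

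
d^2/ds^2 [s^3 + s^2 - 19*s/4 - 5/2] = 6*s + 2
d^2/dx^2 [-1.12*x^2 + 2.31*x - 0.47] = -2.24000000000000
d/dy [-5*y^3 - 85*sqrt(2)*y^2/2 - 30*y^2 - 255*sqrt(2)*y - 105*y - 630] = -15*y^2 - 85*sqrt(2)*y - 60*y - 255*sqrt(2) - 105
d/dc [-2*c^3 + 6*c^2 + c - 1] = -6*c^2 + 12*c + 1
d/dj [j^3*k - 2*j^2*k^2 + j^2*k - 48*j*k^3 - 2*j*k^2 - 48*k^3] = k*(3*j^2 - 4*j*k + 2*j - 48*k^2 - 2*k)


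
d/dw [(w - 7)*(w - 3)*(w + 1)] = 3*w^2 - 18*w + 11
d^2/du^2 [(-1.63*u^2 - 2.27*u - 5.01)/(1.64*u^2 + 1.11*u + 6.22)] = (-6.27627999999999*u^3 + 18.914448*u^2 + 84.213672*u - 4.912742)/(4.410944*u^6 + 8.956368*u^5 + 56.249868*u^4 + 69.304959*u^3 + 213.337914*u^2 + 128.832372*u + 240.641848)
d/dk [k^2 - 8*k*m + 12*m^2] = 2*k - 8*m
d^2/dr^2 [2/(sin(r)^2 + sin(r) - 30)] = 2*(-4*sin(r)^4 - 3*sin(r)^3 - 115*sin(r)^2 - 24*sin(r) + 62)/(sin(r)^2 + sin(r) - 30)^3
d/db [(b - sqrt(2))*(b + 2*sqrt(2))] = 2*b + sqrt(2)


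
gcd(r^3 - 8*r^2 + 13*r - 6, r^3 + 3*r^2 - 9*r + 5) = r^2 - 2*r + 1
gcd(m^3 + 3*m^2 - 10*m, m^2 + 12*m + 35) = m + 5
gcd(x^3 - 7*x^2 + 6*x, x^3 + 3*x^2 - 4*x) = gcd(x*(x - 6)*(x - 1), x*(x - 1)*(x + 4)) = x^2 - x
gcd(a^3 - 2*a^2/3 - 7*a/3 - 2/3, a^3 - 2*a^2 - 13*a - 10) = a + 1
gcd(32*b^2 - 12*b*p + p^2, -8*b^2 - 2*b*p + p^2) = -4*b + p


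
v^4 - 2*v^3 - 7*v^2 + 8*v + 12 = (v - 3)*(v - 2)*(v + 1)*(v + 2)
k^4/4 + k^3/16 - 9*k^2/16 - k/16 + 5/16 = (k/4 + 1/4)*(k - 1)^2*(k + 5/4)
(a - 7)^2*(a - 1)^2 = a^4 - 16*a^3 + 78*a^2 - 112*a + 49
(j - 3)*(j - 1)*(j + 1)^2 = j^4 - 2*j^3 - 4*j^2 + 2*j + 3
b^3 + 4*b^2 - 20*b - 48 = (b - 4)*(b + 2)*(b + 6)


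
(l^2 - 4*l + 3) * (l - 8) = l^3 - 12*l^2 + 35*l - 24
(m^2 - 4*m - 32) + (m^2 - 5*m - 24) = 2*m^2 - 9*m - 56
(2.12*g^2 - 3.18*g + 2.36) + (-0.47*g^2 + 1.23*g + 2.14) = 1.65*g^2 - 1.95*g + 4.5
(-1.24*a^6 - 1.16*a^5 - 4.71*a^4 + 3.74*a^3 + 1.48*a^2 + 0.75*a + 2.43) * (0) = 0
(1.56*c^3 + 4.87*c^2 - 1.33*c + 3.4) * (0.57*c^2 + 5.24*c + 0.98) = 0.8892*c^5 + 10.9503*c^4 + 26.2895*c^3 - 0.258600000000001*c^2 + 16.5126*c + 3.332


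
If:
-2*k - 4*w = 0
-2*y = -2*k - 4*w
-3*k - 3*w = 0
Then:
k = 0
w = 0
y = 0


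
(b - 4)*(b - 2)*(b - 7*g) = b^3 - 7*b^2*g - 6*b^2 + 42*b*g + 8*b - 56*g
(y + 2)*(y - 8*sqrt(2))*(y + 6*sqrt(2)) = y^3 - 2*sqrt(2)*y^2 + 2*y^2 - 96*y - 4*sqrt(2)*y - 192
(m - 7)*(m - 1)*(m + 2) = m^3 - 6*m^2 - 9*m + 14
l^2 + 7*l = l*(l + 7)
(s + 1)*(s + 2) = s^2 + 3*s + 2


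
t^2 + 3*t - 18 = (t - 3)*(t + 6)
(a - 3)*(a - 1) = a^2 - 4*a + 3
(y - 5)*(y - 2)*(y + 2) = y^3 - 5*y^2 - 4*y + 20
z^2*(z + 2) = z^3 + 2*z^2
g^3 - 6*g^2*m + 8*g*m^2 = g*(g - 4*m)*(g - 2*m)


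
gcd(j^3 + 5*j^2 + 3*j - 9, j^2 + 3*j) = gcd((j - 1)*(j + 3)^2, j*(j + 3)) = j + 3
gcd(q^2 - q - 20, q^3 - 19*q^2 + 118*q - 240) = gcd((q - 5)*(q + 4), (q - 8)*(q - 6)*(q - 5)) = q - 5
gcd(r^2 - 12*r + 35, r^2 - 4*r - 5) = r - 5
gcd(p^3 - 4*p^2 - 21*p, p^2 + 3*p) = p^2 + 3*p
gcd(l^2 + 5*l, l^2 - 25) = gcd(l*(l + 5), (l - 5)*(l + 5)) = l + 5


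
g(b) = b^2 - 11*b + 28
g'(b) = 2*b - 11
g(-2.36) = 59.53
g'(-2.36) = -15.72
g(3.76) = 0.78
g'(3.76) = -3.48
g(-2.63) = 63.85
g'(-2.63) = -16.26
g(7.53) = 1.87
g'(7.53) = 4.06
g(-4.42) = 96.16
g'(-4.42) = -19.84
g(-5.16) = 111.39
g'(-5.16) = -21.32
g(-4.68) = 101.38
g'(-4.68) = -20.36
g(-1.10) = 41.31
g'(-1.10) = -13.20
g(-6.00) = 130.00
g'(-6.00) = -23.00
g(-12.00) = 304.00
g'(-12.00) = -35.00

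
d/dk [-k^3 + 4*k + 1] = 4 - 3*k^2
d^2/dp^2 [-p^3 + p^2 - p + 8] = 2 - 6*p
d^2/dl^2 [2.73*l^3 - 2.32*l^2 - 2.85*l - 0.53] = 16.38*l - 4.64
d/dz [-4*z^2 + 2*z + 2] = 2 - 8*z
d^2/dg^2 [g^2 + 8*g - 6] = 2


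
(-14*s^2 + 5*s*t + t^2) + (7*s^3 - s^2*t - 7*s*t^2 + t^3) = 7*s^3 - s^2*t - 14*s^2 - 7*s*t^2 + 5*s*t + t^3 + t^2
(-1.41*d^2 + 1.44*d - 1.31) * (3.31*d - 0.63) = -4.6671*d^3 + 5.6547*d^2 - 5.2433*d + 0.8253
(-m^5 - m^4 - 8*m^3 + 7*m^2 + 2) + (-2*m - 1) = -m^5 - m^4 - 8*m^3 + 7*m^2 - 2*m + 1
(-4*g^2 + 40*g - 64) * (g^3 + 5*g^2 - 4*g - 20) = -4*g^5 + 20*g^4 + 152*g^3 - 400*g^2 - 544*g + 1280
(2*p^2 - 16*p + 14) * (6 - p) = -2*p^3 + 28*p^2 - 110*p + 84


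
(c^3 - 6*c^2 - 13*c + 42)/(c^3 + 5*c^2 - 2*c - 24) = (c - 7)/(c + 4)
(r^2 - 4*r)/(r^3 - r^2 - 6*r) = (4 - r)/(-r^2 + r + 6)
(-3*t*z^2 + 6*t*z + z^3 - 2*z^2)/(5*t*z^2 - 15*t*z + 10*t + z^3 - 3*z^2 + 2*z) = z*(-3*t + z)/(5*t*z - 5*t + z^2 - z)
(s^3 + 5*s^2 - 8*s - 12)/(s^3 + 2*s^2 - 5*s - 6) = (s + 6)/(s + 3)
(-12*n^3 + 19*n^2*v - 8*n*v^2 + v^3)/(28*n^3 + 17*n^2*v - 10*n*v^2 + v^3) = (3*n^2 - 4*n*v + v^2)/(-7*n^2 - 6*n*v + v^2)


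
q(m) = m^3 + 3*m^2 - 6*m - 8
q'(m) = 3*m^2 + 6*m - 6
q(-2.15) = 8.83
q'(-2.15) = -5.03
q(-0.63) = -3.28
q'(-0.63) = -8.59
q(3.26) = 38.97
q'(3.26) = 45.44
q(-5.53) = -52.19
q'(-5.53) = 52.56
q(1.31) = -8.46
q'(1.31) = 7.01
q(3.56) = 53.78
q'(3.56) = 53.38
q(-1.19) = 1.70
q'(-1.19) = -8.89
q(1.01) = -9.97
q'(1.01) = 3.12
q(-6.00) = -80.00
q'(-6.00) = 66.00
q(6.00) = 280.00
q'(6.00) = 138.00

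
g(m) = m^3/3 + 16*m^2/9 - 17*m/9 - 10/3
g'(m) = m^2 + 32*m/9 - 17/9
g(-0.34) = -2.50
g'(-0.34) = -2.98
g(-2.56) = 7.56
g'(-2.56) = -4.44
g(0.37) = -3.77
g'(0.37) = -0.44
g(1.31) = -2.01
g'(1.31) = 4.48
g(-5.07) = 8.50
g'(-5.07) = 5.79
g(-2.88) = 8.89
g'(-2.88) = -3.83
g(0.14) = -3.56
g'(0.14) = -1.37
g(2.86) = 13.60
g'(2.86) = 16.46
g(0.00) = -3.33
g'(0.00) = -1.89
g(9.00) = 366.67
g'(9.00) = 111.11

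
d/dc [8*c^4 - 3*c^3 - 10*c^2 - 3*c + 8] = 32*c^3 - 9*c^2 - 20*c - 3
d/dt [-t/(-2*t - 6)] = 3/(2*(t + 3)^2)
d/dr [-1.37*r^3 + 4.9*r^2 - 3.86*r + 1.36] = -4.11*r^2 + 9.8*r - 3.86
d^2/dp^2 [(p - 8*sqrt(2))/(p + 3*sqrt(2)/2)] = -152*sqrt(2)/(2*p + 3*sqrt(2))^3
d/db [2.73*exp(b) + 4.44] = 2.73*exp(b)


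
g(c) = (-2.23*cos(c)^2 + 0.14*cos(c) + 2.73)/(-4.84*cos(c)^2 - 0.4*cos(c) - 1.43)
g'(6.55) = -0.22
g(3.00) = -0.07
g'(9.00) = 0.44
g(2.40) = -0.38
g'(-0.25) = 0.21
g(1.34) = -1.49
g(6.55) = -0.13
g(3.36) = -0.08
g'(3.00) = 0.13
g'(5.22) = 1.96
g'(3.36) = -0.20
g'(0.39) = -0.35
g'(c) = (-9.68*sin(c)*cos(c) - 0.4*sin(c))*(-2.23*cos(c)^2 + 0.14*cos(c) + 2.73)/(-4.84*cos(c)^2 - 0.4*cos(c) - 1.43)^2 + (4.46*sin(c)*cos(c) - 0.14*sin(c))/(-4.84*cos(c)^2 - 0.4*cos(c) - 1.43) = (1.5696*sin(c)^2 - 32.8042*cos(c) - 2.4614)*sin(c)/(23.4256*cos(c)^4 + 3.872*cos(c)^3 + 14.0024*cos(c)^2 + 1.144*cos(c) + 2.0449)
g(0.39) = -0.16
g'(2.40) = 1.07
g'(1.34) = -2.62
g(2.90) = -0.09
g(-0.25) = -0.12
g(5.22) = -0.82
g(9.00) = -0.15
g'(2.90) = 0.22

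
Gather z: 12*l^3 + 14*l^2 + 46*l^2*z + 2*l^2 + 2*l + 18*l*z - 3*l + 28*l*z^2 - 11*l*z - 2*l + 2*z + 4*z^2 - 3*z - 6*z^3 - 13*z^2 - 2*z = 12*l^3 + 16*l^2 - 3*l - 6*z^3 + z^2*(28*l - 9) + z*(46*l^2 + 7*l - 3)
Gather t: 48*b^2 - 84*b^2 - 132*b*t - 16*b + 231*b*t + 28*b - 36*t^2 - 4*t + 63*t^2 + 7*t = -36*b^2 + 12*b + 27*t^2 + t*(99*b + 3)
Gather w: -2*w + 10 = 10 - 2*w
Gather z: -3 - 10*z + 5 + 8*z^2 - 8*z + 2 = 8*z^2 - 18*z + 4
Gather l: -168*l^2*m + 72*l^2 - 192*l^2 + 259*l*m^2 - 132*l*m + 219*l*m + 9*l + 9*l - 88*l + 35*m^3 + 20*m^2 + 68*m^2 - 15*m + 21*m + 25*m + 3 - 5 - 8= l^2*(-168*m - 120) + l*(259*m^2 + 87*m - 70) + 35*m^3 + 88*m^2 + 31*m - 10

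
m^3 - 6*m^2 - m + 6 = (m - 6)*(m - 1)*(m + 1)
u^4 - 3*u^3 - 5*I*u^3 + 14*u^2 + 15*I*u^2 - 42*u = u*(u - 3)*(u - 7*I)*(u + 2*I)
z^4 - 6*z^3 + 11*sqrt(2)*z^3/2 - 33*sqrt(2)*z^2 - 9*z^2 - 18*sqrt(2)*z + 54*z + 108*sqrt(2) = (z - 6)*(z - 3*sqrt(2)/2)*(z + sqrt(2))*(z + 6*sqrt(2))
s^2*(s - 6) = s^3 - 6*s^2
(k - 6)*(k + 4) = k^2 - 2*k - 24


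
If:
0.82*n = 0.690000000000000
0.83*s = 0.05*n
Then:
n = 0.84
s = 0.05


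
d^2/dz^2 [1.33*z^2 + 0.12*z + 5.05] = 2.66000000000000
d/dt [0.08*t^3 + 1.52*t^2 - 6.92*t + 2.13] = 0.24*t^2 + 3.04*t - 6.92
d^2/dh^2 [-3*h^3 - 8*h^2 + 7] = -18*h - 16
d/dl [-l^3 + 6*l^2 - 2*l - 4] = -3*l^2 + 12*l - 2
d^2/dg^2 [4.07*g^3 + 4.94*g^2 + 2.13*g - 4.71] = 24.42*g + 9.88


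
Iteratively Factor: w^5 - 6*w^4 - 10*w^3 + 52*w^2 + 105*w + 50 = (w - 5)*(w^4 - w^3 - 15*w^2 - 23*w - 10) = (w - 5)*(w + 1)*(w^3 - 2*w^2 - 13*w - 10) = (w - 5)*(w + 1)^2*(w^2 - 3*w - 10) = (w - 5)*(w + 1)^2*(w + 2)*(w - 5)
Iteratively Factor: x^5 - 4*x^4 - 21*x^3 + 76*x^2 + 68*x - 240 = (x - 5)*(x^4 + x^3 - 16*x^2 - 4*x + 48) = (x - 5)*(x + 4)*(x^3 - 3*x^2 - 4*x + 12) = (x - 5)*(x - 3)*(x + 4)*(x^2 - 4) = (x - 5)*(x - 3)*(x - 2)*(x + 4)*(x + 2)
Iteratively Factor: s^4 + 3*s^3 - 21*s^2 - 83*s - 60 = (s - 5)*(s^3 + 8*s^2 + 19*s + 12) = (s - 5)*(s + 3)*(s^2 + 5*s + 4) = (s - 5)*(s + 1)*(s + 3)*(s + 4)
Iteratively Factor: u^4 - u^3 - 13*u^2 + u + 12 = (u - 4)*(u^3 + 3*u^2 - u - 3) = (u - 4)*(u + 1)*(u^2 + 2*u - 3) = (u - 4)*(u - 1)*(u + 1)*(u + 3)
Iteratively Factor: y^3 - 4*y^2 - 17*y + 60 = (y - 5)*(y^2 + y - 12) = (y - 5)*(y - 3)*(y + 4)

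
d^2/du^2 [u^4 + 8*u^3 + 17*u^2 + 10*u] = 12*u^2 + 48*u + 34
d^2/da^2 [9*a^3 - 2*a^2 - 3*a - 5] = 54*a - 4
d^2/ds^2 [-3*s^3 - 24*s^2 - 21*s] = -18*s - 48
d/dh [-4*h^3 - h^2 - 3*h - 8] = -12*h^2 - 2*h - 3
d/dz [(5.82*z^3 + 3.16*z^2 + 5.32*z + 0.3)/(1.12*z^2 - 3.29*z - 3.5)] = (6.5184*z^4 - 38.2956*z^3 - 77.4648*z^2 - 22.792*z - 17.633)/(1.2544*z^4 - 7.3696*z^3 + 2.9841*z^2 + 23.03*z + 12.25)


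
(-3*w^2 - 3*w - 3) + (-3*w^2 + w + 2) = -6*w^2 - 2*w - 1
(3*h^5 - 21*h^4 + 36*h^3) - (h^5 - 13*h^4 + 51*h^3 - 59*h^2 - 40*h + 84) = 2*h^5 - 8*h^4 - 15*h^3 + 59*h^2 + 40*h - 84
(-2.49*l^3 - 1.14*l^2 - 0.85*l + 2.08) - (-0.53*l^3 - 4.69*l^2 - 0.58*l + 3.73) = -1.96*l^3 + 3.55*l^2 - 0.27*l - 1.65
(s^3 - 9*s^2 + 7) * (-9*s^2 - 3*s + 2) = -9*s^5 + 78*s^4 + 29*s^3 - 81*s^2 - 21*s + 14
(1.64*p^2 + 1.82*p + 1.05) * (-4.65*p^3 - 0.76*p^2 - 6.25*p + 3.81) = -7.626*p^5 - 9.7094*p^4 - 16.5157*p^3 - 5.9246*p^2 + 0.371700000000001*p + 4.0005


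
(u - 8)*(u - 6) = u^2 - 14*u + 48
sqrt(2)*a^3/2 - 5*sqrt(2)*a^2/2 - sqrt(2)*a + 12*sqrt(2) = (a - 4)*(a - 3)*(sqrt(2)*a/2 + sqrt(2))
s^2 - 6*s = s*(s - 6)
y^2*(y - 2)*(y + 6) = y^4 + 4*y^3 - 12*y^2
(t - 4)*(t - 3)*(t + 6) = t^3 - t^2 - 30*t + 72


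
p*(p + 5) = p^2 + 5*p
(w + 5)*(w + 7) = w^2 + 12*w + 35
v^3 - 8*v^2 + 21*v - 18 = (v - 3)^2*(v - 2)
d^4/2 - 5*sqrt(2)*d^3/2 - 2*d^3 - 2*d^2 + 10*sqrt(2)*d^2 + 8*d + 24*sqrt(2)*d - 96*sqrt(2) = (d/2 + sqrt(2))*(d - 4)*(d - 4*sqrt(2))*(d - 3*sqrt(2))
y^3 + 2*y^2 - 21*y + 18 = (y - 3)*(y - 1)*(y + 6)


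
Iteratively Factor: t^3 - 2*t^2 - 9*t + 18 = (t - 3)*(t^2 + t - 6) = (t - 3)*(t + 3)*(t - 2)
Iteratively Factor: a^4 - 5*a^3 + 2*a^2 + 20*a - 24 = (a - 2)*(a^3 - 3*a^2 - 4*a + 12) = (a - 2)*(a + 2)*(a^2 - 5*a + 6) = (a - 3)*(a - 2)*(a + 2)*(a - 2)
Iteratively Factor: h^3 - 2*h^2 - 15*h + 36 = (h + 4)*(h^2 - 6*h + 9) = (h - 3)*(h + 4)*(h - 3)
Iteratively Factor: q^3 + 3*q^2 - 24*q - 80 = (q + 4)*(q^2 - q - 20) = (q + 4)^2*(q - 5)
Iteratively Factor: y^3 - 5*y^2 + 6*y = (y)*(y^2 - 5*y + 6) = y*(y - 3)*(y - 2)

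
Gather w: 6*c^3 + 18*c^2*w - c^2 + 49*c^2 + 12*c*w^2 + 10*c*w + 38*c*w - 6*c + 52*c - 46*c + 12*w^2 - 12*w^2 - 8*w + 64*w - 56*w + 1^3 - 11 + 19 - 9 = 6*c^3 + 48*c^2 + 12*c*w^2 + w*(18*c^2 + 48*c)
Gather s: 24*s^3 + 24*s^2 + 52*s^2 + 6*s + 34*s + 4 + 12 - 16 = 24*s^3 + 76*s^2 + 40*s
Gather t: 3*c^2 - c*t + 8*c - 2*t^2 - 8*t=3*c^2 + 8*c - 2*t^2 + t*(-c - 8)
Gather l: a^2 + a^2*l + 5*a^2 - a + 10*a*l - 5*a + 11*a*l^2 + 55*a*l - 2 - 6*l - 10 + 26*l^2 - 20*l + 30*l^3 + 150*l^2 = 6*a^2 - 6*a + 30*l^3 + l^2*(11*a + 176) + l*(a^2 + 65*a - 26) - 12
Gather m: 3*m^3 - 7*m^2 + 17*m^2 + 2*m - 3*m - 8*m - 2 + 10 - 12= 3*m^3 + 10*m^2 - 9*m - 4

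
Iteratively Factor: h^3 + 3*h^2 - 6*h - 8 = (h - 2)*(h^2 + 5*h + 4) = (h - 2)*(h + 1)*(h + 4)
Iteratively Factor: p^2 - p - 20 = (p + 4)*(p - 5)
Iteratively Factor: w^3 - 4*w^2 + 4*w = (w - 2)*(w^2 - 2*w) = (w - 2)^2*(w)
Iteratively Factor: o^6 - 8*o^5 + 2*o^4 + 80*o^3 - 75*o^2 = (o)*(o^5 - 8*o^4 + 2*o^3 + 80*o^2 - 75*o) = o*(o - 5)*(o^4 - 3*o^3 - 13*o^2 + 15*o) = o^2*(o - 5)*(o^3 - 3*o^2 - 13*o + 15) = o^2*(o - 5)*(o - 1)*(o^2 - 2*o - 15) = o^2*(o - 5)^2*(o - 1)*(o + 3)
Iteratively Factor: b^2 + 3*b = (b + 3)*(b)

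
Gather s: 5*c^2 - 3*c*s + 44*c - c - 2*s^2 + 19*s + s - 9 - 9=5*c^2 + 43*c - 2*s^2 + s*(20 - 3*c) - 18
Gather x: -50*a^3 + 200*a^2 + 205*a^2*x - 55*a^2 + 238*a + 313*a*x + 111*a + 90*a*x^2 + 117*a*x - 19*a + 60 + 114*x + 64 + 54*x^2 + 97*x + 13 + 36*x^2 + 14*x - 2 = -50*a^3 + 145*a^2 + 330*a + x^2*(90*a + 90) + x*(205*a^2 + 430*a + 225) + 135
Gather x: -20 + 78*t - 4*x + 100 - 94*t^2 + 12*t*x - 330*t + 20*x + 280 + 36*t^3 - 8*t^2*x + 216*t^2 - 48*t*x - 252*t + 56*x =36*t^3 + 122*t^2 - 504*t + x*(-8*t^2 - 36*t + 72) + 360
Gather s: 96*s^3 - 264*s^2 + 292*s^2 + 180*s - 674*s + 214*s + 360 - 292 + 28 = 96*s^3 + 28*s^2 - 280*s + 96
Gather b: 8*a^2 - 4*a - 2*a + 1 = 8*a^2 - 6*a + 1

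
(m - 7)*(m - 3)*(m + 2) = m^3 - 8*m^2 + m + 42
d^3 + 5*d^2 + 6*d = d*(d + 2)*(d + 3)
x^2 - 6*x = x*(x - 6)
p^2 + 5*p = p*(p + 5)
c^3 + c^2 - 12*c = c*(c - 3)*(c + 4)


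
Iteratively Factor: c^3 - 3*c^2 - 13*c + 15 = (c + 3)*(c^2 - 6*c + 5) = (c - 1)*(c + 3)*(c - 5)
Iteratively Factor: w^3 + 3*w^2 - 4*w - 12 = (w - 2)*(w^2 + 5*w + 6) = (w - 2)*(w + 3)*(w + 2)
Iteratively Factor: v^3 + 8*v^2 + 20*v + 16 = (v + 2)*(v^2 + 6*v + 8) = (v + 2)^2*(v + 4)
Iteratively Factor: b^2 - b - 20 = (b + 4)*(b - 5)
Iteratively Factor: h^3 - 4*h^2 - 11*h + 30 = (h + 3)*(h^2 - 7*h + 10) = (h - 2)*(h + 3)*(h - 5)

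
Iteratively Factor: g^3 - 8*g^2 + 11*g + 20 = (g - 4)*(g^2 - 4*g - 5) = (g - 4)*(g + 1)*(g - 5)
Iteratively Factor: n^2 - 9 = (n - 3)*(n + 3)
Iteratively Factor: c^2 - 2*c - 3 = (c + 1)*(c - 3)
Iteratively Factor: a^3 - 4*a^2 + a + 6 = (a - 2)*(a^2 - 2*a - 3) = (a - 3)*(a - 2)*(a + 1)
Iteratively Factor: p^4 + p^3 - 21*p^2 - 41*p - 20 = (p - 5)*(p^3 + 6*p^2 + 9*p + 4) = (p - 5)*(p + 1)*(p^2 + 5*p + 4) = (p - 5)*(p + 1)*(p + 4)*(p + 1)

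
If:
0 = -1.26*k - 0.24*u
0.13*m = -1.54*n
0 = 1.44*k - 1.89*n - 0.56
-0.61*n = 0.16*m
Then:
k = 0.39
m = 0.00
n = 0.00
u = -2.04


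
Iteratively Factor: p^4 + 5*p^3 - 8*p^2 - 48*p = (p)*(p^3 + 5*p^2 - 8*p - 48) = p*(p - 3)*(p^2 + 8*p + 16) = p*(p - 3)*(p + 4)*(p + 4)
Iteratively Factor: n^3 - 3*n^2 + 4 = (n + 1)*(n^2 - 4*n + 4) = (n - 2)*(n + 1)*(n - 2)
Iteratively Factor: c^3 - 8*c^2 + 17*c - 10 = (c - 5)*(c^2 - 3*c + 2) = (c - 5)*(c - 1)*(c - 2)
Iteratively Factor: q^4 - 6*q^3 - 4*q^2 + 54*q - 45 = (q - 1)*(q^3 - 5*q^2 - 9*q + 45) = (q - 5)*(q - 1)*(q^2 - 9) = (q - 5)*(q - 1)*(q + 3)*(q - 3)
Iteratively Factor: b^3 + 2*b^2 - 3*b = (b - 1)*(b^2 + 3*b) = b*(b - 1)*(b + 3)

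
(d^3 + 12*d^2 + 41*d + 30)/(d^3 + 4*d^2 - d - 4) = (d^2 + 11*d + 30)/(d^2 + 3*d - 4)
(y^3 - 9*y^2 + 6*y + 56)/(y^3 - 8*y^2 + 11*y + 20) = (y^2 - 5*y - 14)/(y^2 - 4*y - 5)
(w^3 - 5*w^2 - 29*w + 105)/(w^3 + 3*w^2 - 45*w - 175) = (w - 3)/(w + 5)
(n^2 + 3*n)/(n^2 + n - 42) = n*(n + 3)/(n^2 + n - 42)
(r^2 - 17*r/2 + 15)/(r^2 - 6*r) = (r - 5/2)/r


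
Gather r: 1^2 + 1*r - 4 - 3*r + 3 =-2*r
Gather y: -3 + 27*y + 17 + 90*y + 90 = 117*y + 104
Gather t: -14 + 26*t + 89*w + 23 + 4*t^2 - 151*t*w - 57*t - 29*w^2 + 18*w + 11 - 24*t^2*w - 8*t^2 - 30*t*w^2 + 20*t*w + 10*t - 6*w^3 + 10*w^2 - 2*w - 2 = t^2*(-24*w - 4) + t*(-30*w^2 - 131*w - 21) - 6*w^3 - 19*w^2 + 105*w + 18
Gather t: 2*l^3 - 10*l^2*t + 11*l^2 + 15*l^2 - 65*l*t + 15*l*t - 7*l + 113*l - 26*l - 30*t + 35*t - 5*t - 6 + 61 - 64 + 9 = 2*l^3 + 26*l^2 + 80*l + t*(-10*l^2 - 50*l)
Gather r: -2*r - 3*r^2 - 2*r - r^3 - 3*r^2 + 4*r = -r^3 - 6*r^2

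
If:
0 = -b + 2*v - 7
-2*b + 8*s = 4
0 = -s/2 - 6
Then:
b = -50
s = -12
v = -43/2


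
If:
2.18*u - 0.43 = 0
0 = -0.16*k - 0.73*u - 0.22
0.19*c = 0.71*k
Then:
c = -8.50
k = -2.27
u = 0.20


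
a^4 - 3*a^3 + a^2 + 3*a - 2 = (a - 2)*(a - 1)^2*(a + 1)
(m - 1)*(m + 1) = m^2 - 1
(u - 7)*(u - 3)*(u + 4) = u^3 - 6*u^2 - 19*u + 84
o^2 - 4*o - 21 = (o - 7)*(o + 3)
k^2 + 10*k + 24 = (k + 4)*(k + 6)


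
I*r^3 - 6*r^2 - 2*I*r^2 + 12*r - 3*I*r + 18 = (r - 3)*(r + 6*I)*(I*r + I)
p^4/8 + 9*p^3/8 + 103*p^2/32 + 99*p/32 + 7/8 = (p/4 + 1)*(p/2 + 1/4)*(p + 1)*(p + 7/2)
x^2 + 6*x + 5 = (x + 1)*(x + 5)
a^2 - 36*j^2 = (a - 6*j)*(a + 6*j)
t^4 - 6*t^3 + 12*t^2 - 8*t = t*(t - 2)^3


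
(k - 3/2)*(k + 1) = k^2 - k/2 - 3/2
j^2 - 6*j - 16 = (j - 8)*(j + 2)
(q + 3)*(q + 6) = q^2 + 9*q + 18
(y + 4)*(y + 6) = y^2 + 10*y + 24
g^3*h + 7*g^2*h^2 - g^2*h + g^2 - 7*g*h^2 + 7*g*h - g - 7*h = (g - 1)*(g + 7*h)*(g*h + 1)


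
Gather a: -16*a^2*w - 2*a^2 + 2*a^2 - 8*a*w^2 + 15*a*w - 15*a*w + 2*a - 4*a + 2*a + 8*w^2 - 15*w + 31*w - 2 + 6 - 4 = -16*a^2*w - 8*a*w^2 + 8*w^2 + 16*w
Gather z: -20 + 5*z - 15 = 5*z - 35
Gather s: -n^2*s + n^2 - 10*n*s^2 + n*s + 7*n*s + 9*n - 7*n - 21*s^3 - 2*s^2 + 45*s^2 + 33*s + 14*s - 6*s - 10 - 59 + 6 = n^2 + 2*n - 21*s^3 + s^2*(43 - 10*n) + s*(-n^2 + 8*n + 41) - 63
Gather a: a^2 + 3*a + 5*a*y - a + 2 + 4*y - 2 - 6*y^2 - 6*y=a^2 + a*(5*y + 2) - 6*y^2 - 2*y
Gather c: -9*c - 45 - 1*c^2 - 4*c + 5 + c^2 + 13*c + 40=0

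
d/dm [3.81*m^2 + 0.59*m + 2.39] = 7.62*m + 0.59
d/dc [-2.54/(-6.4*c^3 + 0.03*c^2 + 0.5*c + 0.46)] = (-48.768*c^2 + 0.1524*c + 1.27)/(-6.4*c^3 + 0.03*c^2 + 0.5*c + 0.46)^2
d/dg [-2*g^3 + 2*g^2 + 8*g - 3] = -6*g^2 + 4*g + 8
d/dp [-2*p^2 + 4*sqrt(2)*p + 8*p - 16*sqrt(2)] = -4*p + 4*sqrt(2) + 8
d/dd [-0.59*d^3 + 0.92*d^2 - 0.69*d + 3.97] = -1.77*d^2 + 1.84*d - 0.69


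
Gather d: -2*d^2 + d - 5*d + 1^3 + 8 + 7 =-2*d^2 - 4*d + 16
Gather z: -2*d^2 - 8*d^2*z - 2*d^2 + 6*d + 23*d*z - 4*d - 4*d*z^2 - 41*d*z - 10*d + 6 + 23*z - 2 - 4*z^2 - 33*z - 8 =-4*d^2 - 8*d + z^2*(-4*d - 4) + z*(-8*d^2 - 18*d - 10) - 4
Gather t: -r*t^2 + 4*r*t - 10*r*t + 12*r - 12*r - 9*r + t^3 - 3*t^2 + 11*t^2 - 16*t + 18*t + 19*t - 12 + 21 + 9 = -9*r + t^3 + t^2*(8 - r) + t*(21 - 6*r) + 18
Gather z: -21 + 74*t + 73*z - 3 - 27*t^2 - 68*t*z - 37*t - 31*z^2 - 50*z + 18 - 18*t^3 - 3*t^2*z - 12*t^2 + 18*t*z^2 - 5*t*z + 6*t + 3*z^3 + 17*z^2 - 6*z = -18*t^3 - 39*t^2 + 43*t + 3*z^3 + z^2*(18*t - 14) + z*(-3*t^2 - 73*t + 17) - 6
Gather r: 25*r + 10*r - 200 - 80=35*r - 280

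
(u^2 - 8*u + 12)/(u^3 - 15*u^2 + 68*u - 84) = 1/(u - 7)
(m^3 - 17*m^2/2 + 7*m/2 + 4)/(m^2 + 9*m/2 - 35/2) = (2*m^3 - 17*m^2 + 7*m + 8)/(2*m^2 + 9*m - 35)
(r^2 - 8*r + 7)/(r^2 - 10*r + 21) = (r - 1)/(r - 3)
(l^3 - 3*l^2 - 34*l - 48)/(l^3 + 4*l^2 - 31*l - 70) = (l^2 - 5*l - 24)/(l^2 + 2*l - 35)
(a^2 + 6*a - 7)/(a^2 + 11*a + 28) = (a - 1)/(a + 4)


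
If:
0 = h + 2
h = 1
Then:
No Solution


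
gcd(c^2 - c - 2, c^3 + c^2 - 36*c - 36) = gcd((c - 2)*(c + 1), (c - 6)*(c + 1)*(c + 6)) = c + 1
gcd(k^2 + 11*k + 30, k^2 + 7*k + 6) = k + 6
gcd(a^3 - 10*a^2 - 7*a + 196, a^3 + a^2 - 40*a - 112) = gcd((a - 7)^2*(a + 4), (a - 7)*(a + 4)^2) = a^2 - 3*a - 28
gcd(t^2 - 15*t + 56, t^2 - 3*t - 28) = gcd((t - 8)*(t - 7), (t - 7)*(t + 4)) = t - 7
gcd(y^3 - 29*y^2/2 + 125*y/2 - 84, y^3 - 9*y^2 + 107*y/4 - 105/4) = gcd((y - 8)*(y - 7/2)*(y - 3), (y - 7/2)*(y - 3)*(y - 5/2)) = y^2 - 13*y/2 + 21/2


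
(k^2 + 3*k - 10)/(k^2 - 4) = (k + 5)/(k + 2)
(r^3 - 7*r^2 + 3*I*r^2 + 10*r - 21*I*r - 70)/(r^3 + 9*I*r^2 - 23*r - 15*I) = (r^2 - r*(7 + 2*I) + 14*I)/(r^2 + 4*I*r - 3)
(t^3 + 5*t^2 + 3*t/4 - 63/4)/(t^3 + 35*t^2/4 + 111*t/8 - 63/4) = 2*(2*t^2 + 3*t - 9)/(4*t^2 + 21*t - 18)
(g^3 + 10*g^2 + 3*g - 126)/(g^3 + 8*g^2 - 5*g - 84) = (g + 6)/(g + 4)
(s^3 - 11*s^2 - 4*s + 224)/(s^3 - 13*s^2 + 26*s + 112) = (s + 4)/(s + 2)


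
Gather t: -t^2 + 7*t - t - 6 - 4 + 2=-t^2 + 6*t - 8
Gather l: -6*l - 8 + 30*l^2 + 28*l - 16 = 30*l^2 + 22*l - 24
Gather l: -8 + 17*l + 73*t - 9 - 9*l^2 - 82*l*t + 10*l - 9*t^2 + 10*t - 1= -9*l^2 + l*(27 - 82*t) - 9*t^2 + 83*t - 18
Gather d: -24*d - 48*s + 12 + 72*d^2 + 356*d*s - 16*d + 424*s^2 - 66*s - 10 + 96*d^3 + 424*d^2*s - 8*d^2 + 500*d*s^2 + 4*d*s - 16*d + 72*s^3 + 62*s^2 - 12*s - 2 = 96*d^3 + d^2*(424*s + 64) + d*(500*s^2 + 360*s - 56) + 72*s^3 + 486*s^2 - 126*s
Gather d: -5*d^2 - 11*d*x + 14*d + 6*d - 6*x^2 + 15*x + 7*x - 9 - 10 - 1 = -5*d^2 + d*(20 - 11*x) - 6*x^2 + 22*x - 20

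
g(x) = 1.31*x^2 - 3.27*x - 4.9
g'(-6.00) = -18.99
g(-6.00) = 61.88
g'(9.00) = 20.31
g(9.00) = 71.78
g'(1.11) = -0.36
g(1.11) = -6.92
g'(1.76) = 1.34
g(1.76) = -6.60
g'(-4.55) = -15.19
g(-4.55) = 37.10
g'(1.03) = -0.57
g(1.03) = -6.88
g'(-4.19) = -14.25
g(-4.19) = 31.80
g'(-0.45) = -4.45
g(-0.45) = -3.16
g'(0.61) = -1.67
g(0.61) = -6.41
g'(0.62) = -1.65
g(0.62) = -6.42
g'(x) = 2.62*x - 3.27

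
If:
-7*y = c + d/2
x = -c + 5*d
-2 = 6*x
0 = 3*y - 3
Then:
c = -19/3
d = -4/3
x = -1/3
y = 1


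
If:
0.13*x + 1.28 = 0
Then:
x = -9.85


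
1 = 1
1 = 1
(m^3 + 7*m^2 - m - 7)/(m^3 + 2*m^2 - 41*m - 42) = (m - 1)/(m - 6)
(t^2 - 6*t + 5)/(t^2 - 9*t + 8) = (t - 5)/(t - 8)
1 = 1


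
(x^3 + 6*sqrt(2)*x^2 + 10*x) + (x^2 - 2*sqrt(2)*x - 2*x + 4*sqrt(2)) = x^3 + x^2 + 6*sqrt(2)*x^2 - 2*sqrt(2)*x + 8*x + 4*sqrt(2)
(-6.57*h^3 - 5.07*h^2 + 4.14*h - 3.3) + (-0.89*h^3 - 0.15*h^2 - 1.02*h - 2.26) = -7.46*h^3 - 5.22*h^2 + 3.12*h - 5.56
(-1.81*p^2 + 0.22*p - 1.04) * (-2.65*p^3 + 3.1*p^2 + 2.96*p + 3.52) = 4.7965*p^5 - 6.194*p^4 - 1.9196*p^3 - 8.944*p^2 - 2.304*p - 3.6608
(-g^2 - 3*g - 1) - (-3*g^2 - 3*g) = 2*g^2 - 1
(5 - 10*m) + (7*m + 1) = 6 - 3*m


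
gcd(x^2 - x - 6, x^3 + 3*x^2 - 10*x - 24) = x^2 - x - 6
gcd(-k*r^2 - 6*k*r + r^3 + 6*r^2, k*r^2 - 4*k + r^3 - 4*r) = 1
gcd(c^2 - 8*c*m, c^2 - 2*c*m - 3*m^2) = 1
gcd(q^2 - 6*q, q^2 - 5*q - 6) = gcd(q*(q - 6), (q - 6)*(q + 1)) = q - 6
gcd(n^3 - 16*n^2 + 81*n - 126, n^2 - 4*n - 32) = 1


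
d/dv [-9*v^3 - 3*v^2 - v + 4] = -27*v^2 - 6*v - 1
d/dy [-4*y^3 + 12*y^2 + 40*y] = -12*y^2 + 24*y + 40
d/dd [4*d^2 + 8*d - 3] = 8*d + 8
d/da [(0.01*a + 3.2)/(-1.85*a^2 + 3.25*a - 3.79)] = (0.0185*a^2 + 11.84*a - 10.4379)/(3.4225*a^4 - 12.025*a^3 + 24.5855*a^2 - 24.635*a + 14.3641)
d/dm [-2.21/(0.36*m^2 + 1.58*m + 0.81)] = (1.5912*m + 3.4918)/(0.36*m^2 + 1.58*m + 0.81)^2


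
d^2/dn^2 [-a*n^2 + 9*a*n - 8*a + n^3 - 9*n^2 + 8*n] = -2*a + 6*n - 18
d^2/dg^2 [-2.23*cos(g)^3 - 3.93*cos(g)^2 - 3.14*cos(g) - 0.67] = 4.8125*cos(g) + 7.86*cos(2*g) + 5.0175*cos(3*g)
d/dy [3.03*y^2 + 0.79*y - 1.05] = 6.06*y + 0.79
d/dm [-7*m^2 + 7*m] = 7 - 14*m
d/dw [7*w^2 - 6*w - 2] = 14*w - 6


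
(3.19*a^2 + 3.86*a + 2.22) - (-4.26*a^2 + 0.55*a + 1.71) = 7.45*a^2 + 3.31*a + 0.51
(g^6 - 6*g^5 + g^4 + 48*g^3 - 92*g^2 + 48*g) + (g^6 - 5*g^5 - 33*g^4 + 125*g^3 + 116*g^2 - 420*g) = 2*g^6 - 11*g^5 - 32*g^4 + 173*g^3 + 24*g^2 - 372*g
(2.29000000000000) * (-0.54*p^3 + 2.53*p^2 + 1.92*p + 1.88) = -1.2366*p^3 + 5.7937*p^2 + 4.3968*p + 4.3052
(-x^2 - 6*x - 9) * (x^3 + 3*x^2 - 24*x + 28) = -x^5 - 9*x^4 - 3*x^3 + 89*x^2 + 48*x - 252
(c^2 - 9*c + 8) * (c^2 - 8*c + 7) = c^4 - 17*c^3 + 87*c^2 - 127*c + 56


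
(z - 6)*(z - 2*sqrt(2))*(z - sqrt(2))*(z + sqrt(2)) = z^4 - 6*z^3 - 2*sqrt(2)*z^3 - 2*z^2 + 12*sqrt(2)*z^2 + 4*sqrt(2)*z + 12*z - 24*sqrt(2)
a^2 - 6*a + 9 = (a - 3)^2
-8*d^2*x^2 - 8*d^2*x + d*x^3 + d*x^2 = x*(-8*d + x)*(d*x + d)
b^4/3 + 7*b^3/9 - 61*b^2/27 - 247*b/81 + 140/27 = (b/3 + 1)*(b - 5/3)*(b - 4/3)*(b + 7/3)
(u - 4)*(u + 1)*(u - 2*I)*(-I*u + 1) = -I*u^4 - u^3 + 3*I*u^3 + 3*u^2 + 2*I*u^2 + 4*u + 6*I*u + 8*I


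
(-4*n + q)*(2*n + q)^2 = -16*n^3 - 12*n^2*q + q^3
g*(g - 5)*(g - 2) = g^3 - 7*g^2 + 10*g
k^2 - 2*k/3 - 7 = (k - 3)*(k + 7/3)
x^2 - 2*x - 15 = (x - 5)*(x + 3)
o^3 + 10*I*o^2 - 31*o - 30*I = (o + 2*I)*(o + 3*I)*(o + 5*I)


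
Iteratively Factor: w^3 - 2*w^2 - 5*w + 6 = (w - 3)*(w^2 + w - 2) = (w - 3)*(w + 2)*(w - 1)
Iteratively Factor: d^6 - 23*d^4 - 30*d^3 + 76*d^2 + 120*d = (d - 2)*(d^5 + 2*d^4 - 19*d^3 - 68*d^2 - 60*d) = (d - 2)*(d + 3)*(d^4 - d^3 - 16*d^2 - 20*d) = (d - 5)*(d - 2)*(d + 3)*(d^3 + 4*d^2 + 4*d) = (d - 5)*(d - 2)*(d + 2)*(d + 3)*(d^2 + 2*d) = d*(d - 5)*(d - 2)*(d + 2)*(d + 3)*(d + 2)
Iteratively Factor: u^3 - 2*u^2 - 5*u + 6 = (u - 3)*(u^2 + u - 2) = (u - 3)*(u - 1)*(u + 2)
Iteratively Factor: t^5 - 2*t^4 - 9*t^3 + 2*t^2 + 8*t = (t - 4)*(t^4 + 2*t^3 - t^2 - 2*t) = (t - 4)*(t + 2)*(t^3 - t) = (t - 4)*(t - 1)*(t + 2)*(t^2 + t) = t*(t - 4)*(t - 1)*(t + 2)*(t + 1)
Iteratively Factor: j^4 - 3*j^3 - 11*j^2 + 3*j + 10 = (j - 1)*(j^3 - 2*j^2 - 13*j - 10) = (j - 1)*(j + 1)*(j^2 - 3*j - 10) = (j - 1)*(j + 1)*(j + 2)*(j - 5)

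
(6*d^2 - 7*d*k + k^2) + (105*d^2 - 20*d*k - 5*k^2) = 111*d^2 - 27*d*k - 4*k^2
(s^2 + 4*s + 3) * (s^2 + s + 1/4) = s^4 + 5*s^3 + 29*s^2/4 + 4*s + 3/4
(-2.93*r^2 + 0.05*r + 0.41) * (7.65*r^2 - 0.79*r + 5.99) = -22.4145*r^4 + 2.6972*r^3 - 14.4537*r^2 - 0.0244*r + 2.4559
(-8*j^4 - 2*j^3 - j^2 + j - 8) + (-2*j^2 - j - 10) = -8*j^4 - 2*j^3 - 3*j^2 - 18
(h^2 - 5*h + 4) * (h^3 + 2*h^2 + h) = h^5 - 3*h^4 - 5*h^3 + 3*h^2 + 4*h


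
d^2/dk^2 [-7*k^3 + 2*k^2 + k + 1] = 4 - 42*k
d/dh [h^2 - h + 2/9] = 2*h - 1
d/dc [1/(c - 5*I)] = -1/(c - 5*I)^2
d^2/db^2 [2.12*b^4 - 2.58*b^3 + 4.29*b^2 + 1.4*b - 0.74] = 25.44*b^2 - 15.48*b + 8.58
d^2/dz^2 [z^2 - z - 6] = 2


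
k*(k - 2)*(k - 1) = k^3 - 3*k^2 + 2*k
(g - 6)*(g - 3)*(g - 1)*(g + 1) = g^4 - 9*g^3 + 17*g^2 + 9*g - 18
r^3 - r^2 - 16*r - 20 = (r - 5)*(r + 2)^2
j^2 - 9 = (j - 3)*(j + 3)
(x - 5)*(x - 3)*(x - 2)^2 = x^4 - 12*x^3 + 51*x^2 - 92*x + 60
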